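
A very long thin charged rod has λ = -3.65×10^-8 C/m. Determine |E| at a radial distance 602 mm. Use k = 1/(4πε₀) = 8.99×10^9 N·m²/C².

Choose a coaxial cylinder of radius r = 602 mm (arbitrary length L) as the Gaussian surface.
Q_enc = λL, so λ_enc = -3.65×10^-8 C/m.
By Gauss's law (flux through the curved wall only), E·2πrL = λ_enc L/ε₀.
E = 2k|λ_enc|/r = 2(8.99×10^9)(3.65e-8)/(0.602) = 1.09e3 N/C.

1.09e3 N/C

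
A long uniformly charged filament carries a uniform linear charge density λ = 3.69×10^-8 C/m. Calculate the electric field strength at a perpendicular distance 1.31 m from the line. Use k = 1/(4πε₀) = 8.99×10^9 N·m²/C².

E = 506 N/C

Take a coaxial cylindrical Gaussian surface of radius r = 1.31 m and length L.
Q_enc = λL, so λ_enc = 3.69e-8 C/m.
Gauss's law: E·2πrL = λ_enc L/ε₀.
E = 2k|λ_enc|/r = 2(8.99×10^9)(3.69×10^-8)/(1.31) = 506 N/C.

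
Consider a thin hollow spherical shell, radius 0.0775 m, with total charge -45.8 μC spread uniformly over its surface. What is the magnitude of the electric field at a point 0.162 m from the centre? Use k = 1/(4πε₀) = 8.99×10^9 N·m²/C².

|E| = 1.57×10^7 V/m

Use a concentric Gaussian sphere at r = 0.162 m (r > 0.0775 m).
The entire shell is enclosed: Q_enc = -4.58×10^-5 C.
By Gauss's law, ∮E·dA = E·4πr² = Q_enc/ε₀.
E = k|Q_enc|/r² = (8.99×10^9)(4.58e-5)/(0.162)² = 1.57e7 N/C.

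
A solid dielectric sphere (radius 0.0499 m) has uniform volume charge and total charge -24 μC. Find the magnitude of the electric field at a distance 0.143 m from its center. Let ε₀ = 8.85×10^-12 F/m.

Take a concentric spherical Gaussian surface of radius r = 0.143 m (r > R, so the entire charge is enclosed).
Q_enc = -24 μC = -2.40×10^-5 C.
By Gauss's law, ∮E·dA = E·4πr² = Q_enc/ε₀.
E = |Q_enc|/(4πε₀r²) = (2.40e-5)/(4π·8.85×10^-12·(0.143)²) = 1.06×10^7 N/C.

E = 1.06e7 N/C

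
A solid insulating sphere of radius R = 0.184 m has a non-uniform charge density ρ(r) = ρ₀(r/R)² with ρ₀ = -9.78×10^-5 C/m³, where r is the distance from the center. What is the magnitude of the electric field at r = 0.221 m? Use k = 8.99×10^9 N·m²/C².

E ≈ 2.82e5 N/C

Take a concentric spherical Gaussian surface of radius r = 0.221 m (r > R, all charge enclosed).
Q_enc = 4π ∫₀^R ρ₀(r'/R)^2 r'² dr' = 4πρ₀R³/5 = -1.531×10^-6 C.
Gauss's law: E·4πr² = Q_enc/ε₀.
E = k|Q_enc|/r² = (8.99×10^9)(1.531e-6)/(0.221)² = 2.82e5 N/C.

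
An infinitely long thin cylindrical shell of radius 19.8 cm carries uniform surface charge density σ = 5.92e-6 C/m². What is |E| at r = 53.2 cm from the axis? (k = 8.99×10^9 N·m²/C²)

|E| ≈ 2.49×10^5 V/m

Choose a coaxial cylinder of radius r = 53.2 cm (arbitrary length L) as the Gaussian surface (r > 19.8 cm).
The whole shell is enclosed: λ_enc = σ·2πR = (5.92e-6)·2π·(0.198) = 7.365×10^-6 C/m.
Since E is radial and uniform over the curved surface, Φ = E·2πrL = Q_enc/ε₀ = λ_enc L/ε₀.
E = 2k|λ_enc|/r = 2(8.99×10^9)(7.365e-6)/(0.532) = 2.49×10^5 N/C.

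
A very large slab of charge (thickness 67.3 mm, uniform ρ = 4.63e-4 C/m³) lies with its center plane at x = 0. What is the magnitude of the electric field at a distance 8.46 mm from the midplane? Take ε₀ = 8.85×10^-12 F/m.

|E| = 4.43×10^5 V/m

By symmetry E is perpendicular to the slab. A Gaussian pillbox from −8.46 mm to +8.46 mm (face area A) lies entirely within the slab.
Q_enc = ρ·(2x)·A and flux = 2EA, so 2EA = 2ρxA/ε₀ ⇒ E = |ρ|x/ε₀.
E = (4.63e-4)(0.00846)/(8.85×10^-12) = 4.43×10^5 N/C.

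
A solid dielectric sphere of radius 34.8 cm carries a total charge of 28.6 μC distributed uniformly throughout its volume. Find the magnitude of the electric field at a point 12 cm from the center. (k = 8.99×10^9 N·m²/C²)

E ≈ 7.32×10^5 N/C

Use a concentric Gaussian sphere at r = 12 cm (r < R).
Only the charge within r is enclosed: Q_enc = Q·(r/R)³ = (28.6 μC)·(12 cm/34.8 cm)³ = 1.173×10^-6 C.
By Gauss's law, ∮E·dA = E·4πr² = Q_enc/ε₀.
E = k|Q_enc|/r² = (8.99×10^9)(1.173×10^-6)/(0.12)² = 7.32e5 N/C.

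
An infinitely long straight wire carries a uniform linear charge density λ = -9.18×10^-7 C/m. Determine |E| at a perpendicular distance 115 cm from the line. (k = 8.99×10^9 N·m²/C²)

1.44×10^4 V/m

Take a coaxial cylindrical Gaussian surface of radius r = 115 cm and length L.
Q_enc = λL, so λ_enc = -9.18e-7 C/m.
Applying ∮E·dA = Q_enc/ε₀ with the end caps contributing no flux:
E = 2k|λ_enc|/r = 2(8.99×10^9)(9.18×10^-7)/(1.15) = 1.44e4 N/C.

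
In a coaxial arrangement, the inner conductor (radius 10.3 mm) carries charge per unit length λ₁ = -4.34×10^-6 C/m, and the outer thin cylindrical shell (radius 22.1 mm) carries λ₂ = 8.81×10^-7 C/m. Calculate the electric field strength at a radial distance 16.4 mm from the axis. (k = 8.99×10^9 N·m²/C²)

Take a coaxial cylindrical Gaussian surface of radius r = 16.4 mm and length L (between the conductors, 10.3 mm < r < 22.1 mm).
Only the inner wire is enclosed; the outer shell contributes nothing inside itself. λ_enc = λ₁ = -4.34×10^-6 C/m.
Since E is radial and uniform over the curved surface, Φ = E·2πrL = Q_enc/ε₀ = λ_enc L/ε₀.
E = 2k|λ_enc|/r = 2(8.99×10^9)(4.34×10^-6)/(0.0164) = 4.76×10^6 N/C.

4.76e6 V/m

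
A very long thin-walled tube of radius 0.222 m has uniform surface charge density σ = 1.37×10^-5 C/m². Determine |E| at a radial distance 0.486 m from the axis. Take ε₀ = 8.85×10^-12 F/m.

|E| ≈ 7.07×10^5 N/C

Choose a coaxial cylinder of radius r = 0.486 m (arbitrary length L) as the Gaussian surface (r > 0.222 m).
The whole shell is enclosed: λ_enc = σ·2πR = (1.37×10^-5)·2π·(0.222) = 1.911×10^-5 C/m.
By Gauss's law (flux through the curved wall only), E·2πrL = λ_enc L/ε₀.
E = |λ_enc|/(2πε₀r) = (1.911×10^-5)/(2π·8.85×10^-12·0.486) = 7.07e5 N/C.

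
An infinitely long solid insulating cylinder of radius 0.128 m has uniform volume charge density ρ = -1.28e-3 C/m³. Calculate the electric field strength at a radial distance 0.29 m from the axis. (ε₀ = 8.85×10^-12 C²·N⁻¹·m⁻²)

By cylindrical symmetry E is radial; use a coaxial Gaussian cylinder of radius 0.29 m and length L (r > 0.128 m, full cross-section enclosed).
λ_enc = ρ·πR² = (-1.28×10^-3)π(0.128)² = -6.588e-5 C/m.
Since E is radial and uniform over the curved surface, Φ = E·2πrL = Q_enc/ε₀ = λ_enc L/ε₀.
E = |λ_enc|/(2πε₀r) = (6.588e-5)/(2π·8.85×10^-12·0.29) = 4.09×10^6 N/C.

E ≈ 4.09e6 V/m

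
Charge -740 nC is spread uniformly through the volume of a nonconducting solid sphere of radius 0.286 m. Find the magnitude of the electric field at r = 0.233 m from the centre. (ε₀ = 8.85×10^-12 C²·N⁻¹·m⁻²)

By spherical symmetry E is radial; choose a Gaussian sphere of radius r = 0.233 m (r < R).
For a uniform sphere the enclosed fraction is (r/R)³, so Q_enc = (-740 nC)(0.233/0.286)³ = -4.001e-7 C.
Applying ∮E·dA = Q_enc/ε₀ with Φ = E(4πr²):
E = |Q_enc|/(4πε₀r²) = (4.001×10^-7)/(4π·8.85×10^-12·(0.233)²) = 6.63×10^4 N/C.

6.63e4 V/m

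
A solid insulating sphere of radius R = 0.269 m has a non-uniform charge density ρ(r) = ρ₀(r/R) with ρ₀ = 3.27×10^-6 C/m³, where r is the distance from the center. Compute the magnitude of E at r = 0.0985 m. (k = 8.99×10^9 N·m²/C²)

|E| ≈ 3.33e3 N/C

By spherical symmetry E is radial; choose a Gaussian sphere of radius r = 0.0985 m (r < R).
Integrate the density: Q_enc = 4π ∫₀^r ρ₀(r'/R)^1 r'² dr' = 4πρ₀ r^4/(4·R) = 3.595×10^-9 C.
Since E is radial and uniform over the Gaussian sphere, Φ = E·4πr² = Q_enc/ε₀.
E = k|Q_enc|/r² = (8.99×10^9)(3.595e-9)/(0.0985)² = 3.33×10^3 N/C.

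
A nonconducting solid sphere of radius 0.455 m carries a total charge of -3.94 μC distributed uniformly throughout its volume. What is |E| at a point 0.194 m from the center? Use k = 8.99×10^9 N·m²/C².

Take a concentric spherical Gaussian surface of radius r = 0.194 m (r < R).
For a uniform sphere the enclosed fraction is (r/R)³, so Q_enc = (-3.94 μC)(0.194/0.455)³ = -3.054e-7 C.
Since E is radial and uniform over the Gaussian sphere, Φ = E·4πr² = Q_enc/ε₀.
E = k|Q_enc|/r² = (8.99×10^9)(3.054e-7)/(0.194)² = 7.29×10^4 N/C.

|E| = 7.29e4 N/C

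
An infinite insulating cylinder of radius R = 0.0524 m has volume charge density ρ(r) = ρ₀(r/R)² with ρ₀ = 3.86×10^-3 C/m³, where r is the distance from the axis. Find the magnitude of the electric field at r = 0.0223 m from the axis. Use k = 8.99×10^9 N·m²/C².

Take a coaxial cylindrical Gaussian surface of radius r = 0.0223 m and length L (r < R).
Integrating ρ over the cross-section to radius r: λ_enc = (2πρ₀/R²) ∫₀^r r'^3 dr' = 2πρ₀ r^4/(4·R²) = 5.461×10^-7 C/m.
Since E is radial and uniform over the curved surface, Φ = E·2πrL = Q_enc/ε₀ = λ_enc L/ε₀.
E = 2k|λ_enc|/r = 2(8.99×10^9)(5.461e-7)/(0.0223) = 4.40×10^5 N/C.

|E| ≈ 4.40×10^5 N/C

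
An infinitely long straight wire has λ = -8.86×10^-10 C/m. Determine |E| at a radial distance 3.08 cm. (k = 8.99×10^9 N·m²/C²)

Choose a coaxial cylinder of radius r = 3.08 cm (arbitrary length L) as the Gaussian surface.
Q_enc = λL, so λ_enc = -8.86e-10 C/m.
Applying ∮E·dA = Q_enc/ε₀ with the end caps contributing no flux:
E = 2k|λ_enc|/r = 2(8.99×10^9)(8.86×10^-10)/(0.0308) = 517 N/C.

517 N/C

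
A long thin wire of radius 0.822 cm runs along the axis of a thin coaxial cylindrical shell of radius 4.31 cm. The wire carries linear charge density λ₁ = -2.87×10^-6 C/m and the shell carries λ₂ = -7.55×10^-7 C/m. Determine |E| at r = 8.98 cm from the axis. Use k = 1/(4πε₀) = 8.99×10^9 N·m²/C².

Take a coaxial cylindrical Gaussian surface of radius r = 8.98 cm and length L (r > 4.31 cm, enclosing both).
λ_enc = λ₁ + λ₂ = (-2.87×10^-6) + (-7.55e-7) = -3.625×10^-6 C/m.
Gauss's law: E·2πrL = λ_enc L/ε₀.
E = 2k|λ_enc|/r = 2(8.99×10^9)(3.625e-6)/(0.0898) = 7.26×10^5 N/C.

7.26×10^5 N/C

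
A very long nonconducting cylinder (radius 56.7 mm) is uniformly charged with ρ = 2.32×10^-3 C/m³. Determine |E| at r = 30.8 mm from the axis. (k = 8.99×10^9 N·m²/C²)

4.04e6 N/C

Coaxial Gaussian cylinder, radius r = 30.8 mm, length L (r < R).
Enclosed charge per unit length: λ_enc = ρ·πr² = (2.32×10^-3)π(0.0308)² = 6.914e-6 C/m.
Since E is radial and uniform over the curved surface, Φ = E·2πrL = Q_enc/ε₀ = λ_enc L/ε₀.
E = 2k|λ_enc|/r = 2(8.99×10^9)(6.914×10^-6)/(0.0308) = 4.04×10^6 N/C.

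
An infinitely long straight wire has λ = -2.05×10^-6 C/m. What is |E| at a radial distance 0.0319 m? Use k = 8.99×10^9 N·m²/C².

1.16×10^6 V/m

By cylindrical symmetry E is radial; use a coaxial Gaussian cylinder of radius 0.0319 m and length L.
Q_enc = λL, so λ_enc = -2.05e-6 C/m.
Applying ∮E·dA = Q_enc/ε₀ with the end caps contributing no flux:
E = 2k|λ_enc|/r = 2(8.99×10^9)(2.05×10^-6)/(0.0319) = 1.16×10^6 N/C.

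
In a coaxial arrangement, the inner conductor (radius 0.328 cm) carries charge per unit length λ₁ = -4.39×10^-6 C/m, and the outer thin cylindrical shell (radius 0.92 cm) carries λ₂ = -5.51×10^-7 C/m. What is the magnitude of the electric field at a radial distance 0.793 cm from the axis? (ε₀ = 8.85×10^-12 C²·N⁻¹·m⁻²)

Take a coaxial cylindrical Gaussian surface of radius r = 0.793 cm and length L (between the conductors, 0.328 cm < r < 0.92 cm).
Only the inner wire is enclosed; the outer shell contributes nothing inside itself. λ_enc = λ₁ = -4.39×10^-6 C/m.
By Gauss's law (flux through the curved wall only), E·2πrL = λ_enc L/ε₀.
E = |λ_enc|/(2πε₀r) = (4.39×10^-6)/(2π·8.85×10^-12·0.00793) = 9.96×10^6 N/C.

|E| = 9.96×10^6 N/C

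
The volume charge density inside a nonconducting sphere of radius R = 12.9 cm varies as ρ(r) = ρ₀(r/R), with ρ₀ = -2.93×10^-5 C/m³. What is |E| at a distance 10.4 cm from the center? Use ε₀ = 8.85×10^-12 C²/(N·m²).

By spherical symmetry E is radial; choose a Gaussian sphere of radius r = 10.4 cm (r < R).
Integrate the density: Q_enc = 4π ∫₀^r ρ₀(r'/R)^1 r'² dr' = 4πρ₀ r^4/(4·R) = -8.348e-8 C.
Gauss's law: E·4πr² = Q_enc/ε₀.
E = |Q_enc|/(4πε₀r²) = (8.348×10^-8)/(4π·8.85×10^-12·(0.104)²) = 6.94×10^4 N/C.

E = 6.94×10^4 V/m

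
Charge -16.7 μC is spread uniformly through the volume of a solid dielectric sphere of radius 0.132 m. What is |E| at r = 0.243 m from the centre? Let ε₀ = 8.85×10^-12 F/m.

Use a concentric Gaussian sphere at r = 0.243 m (r > R, so the entire charge is enclosed).
Q_enc = -16.7 μC = -1.67e-5 C.
By Gauss's law, ∮E·dA = E·4πr² = Q_enc/ε₀.
E = |Q_enc|/(4πε₀r²) = (1.67e-5)/(4π·8.85×10^-12·(0.243)²) = 2.54×10^6 N/C.

|E| ≈ 2.54×10^6 N/C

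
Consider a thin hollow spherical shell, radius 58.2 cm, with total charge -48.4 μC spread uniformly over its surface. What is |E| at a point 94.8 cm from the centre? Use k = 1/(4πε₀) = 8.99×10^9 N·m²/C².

Use a concentric Gaussian sphere at r = 94.8 cm (r > 58.2 cm).
The entire shell is enclosed: Q_enc = -4.84e-5 C.
Since E is radial and uniform over the Gaussian sphere, Φ = E·4πr² = Q_enc/ε₀.
E = k|Q_enc|/r² = (8.99×10^9)(4.84×10^-5)/(0.948)² = 4.84×10^5 N/C.

4.84×10^5 N/C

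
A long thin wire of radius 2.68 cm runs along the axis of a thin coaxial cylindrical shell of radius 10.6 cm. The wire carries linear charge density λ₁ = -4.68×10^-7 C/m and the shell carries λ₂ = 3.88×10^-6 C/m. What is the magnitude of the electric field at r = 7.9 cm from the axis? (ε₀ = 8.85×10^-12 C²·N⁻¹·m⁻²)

Choose a coaxial cylinder of radius r = 7.9 cm (arbitrary length L) as the Gaussian surface (between the conductors, 2.68 cm < r < 10.6 cm).
The shell at 10.6 cm lies outside the Gaussian surface, so λ_enc = λ₁ = -4.68e-7 C/m.
Gauss's law: E·2πrL = λ_enc L/ε₀.
E = |λ_enc|/(2πε₀r) = (4.68×10^-7)/(2π·8.85×10^-12·0.079) = 1.07×10^5 N/C.

E = 1.07×10^5 N/C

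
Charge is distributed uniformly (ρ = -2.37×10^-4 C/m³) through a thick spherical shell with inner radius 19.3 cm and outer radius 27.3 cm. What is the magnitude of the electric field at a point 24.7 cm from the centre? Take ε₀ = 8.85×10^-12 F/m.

Use a concentric Gaussian sphere at r = 24.7 cm (within the shell material, 19.3 cm < r < 27.3 cm).
Only the shell between 19.3 cm and r is enclosed: Q_enc = ρ·(4π/3)(r³ − a³) = (-2.37×10^-4)·(4π/3)·((0.247)³ − (0.193)³) = -7.823×10^-6 C.
Since E is radial and uniform over the Gaussian sphere, Φ = E·4πr² = Q_enc/ε₀.
E = |Q_enc|/(4πε₀r²) = (7.823×10^-6)/(4π·8.85×10^-12·(0.247)²) = 1.15×10^6 N/C.

|E| = 1.15e6 N/C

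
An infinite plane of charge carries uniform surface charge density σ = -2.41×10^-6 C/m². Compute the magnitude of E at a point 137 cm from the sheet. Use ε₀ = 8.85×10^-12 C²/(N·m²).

1.36×10^5 N/C

The symmetry is planar: E is normal to the sheet and the same magnitude on both sides. Take a pillbox straddling the sheet with end-cap area A.
Only the two end caps contribute flux: Φ = 2EA. With Q_enc = σA, Gauss's law gives E = |σ|/(2ε₀).
E = |σ|/(2ε₀) = (2.41e-6)/(2·8.85×10^-12) = 1.36e5 N/C.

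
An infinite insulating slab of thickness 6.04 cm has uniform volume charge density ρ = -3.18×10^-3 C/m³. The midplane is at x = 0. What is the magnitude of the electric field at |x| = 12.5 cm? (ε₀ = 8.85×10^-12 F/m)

|E| = 1.09×10^7 V/m

The point |x| = 12.5 cm lies outside the slab (half-thickness 0.0302 m). A symmetric pillbox spanning the full slab encloses Q_enc = ρ·d·A.
Flux = 2EA ⇒ E = |ρ|d/(2ε₀), independent of distance outside.
E = (3.18×10^-3)(0.0604)/(2·8.85×10^-12) = 1.09e7 N/C.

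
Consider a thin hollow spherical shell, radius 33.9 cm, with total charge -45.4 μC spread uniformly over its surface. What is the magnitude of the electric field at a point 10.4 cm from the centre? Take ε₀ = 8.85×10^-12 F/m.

Take a concentric spherical Gaussian surface of radius r = 10.4 cm (inside the shell, r < 33.9 cm).
All the charge is outside the Gaussian surface: Q_enc = 0, hence E = 0 everywhere inside the shell.

E = 0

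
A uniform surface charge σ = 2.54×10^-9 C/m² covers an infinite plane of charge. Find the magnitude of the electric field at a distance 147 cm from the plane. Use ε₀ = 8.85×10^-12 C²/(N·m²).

E ≈ 144 V/m

Choose a cylindrical pillbox piercing the sheet, end faces (area A) parallel to it.
Flux Φ = 2EA and Q_enc = σA, so 2EA = σA/ε₀ ⇒ E = |σ|/(2ε₀), independent of distance.
E = |σ|/(2ε₀) = (2.54×10^-9)/(2·8.85×10^-12) = 144 N/C.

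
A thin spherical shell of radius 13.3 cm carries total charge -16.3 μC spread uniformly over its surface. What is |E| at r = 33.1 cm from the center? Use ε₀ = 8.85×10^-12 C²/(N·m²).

E ≈ 1.34×10^6 V/m

Use a concentric Gaussian sphere at r = 33.1 cm (r > 13.3 cm).
The entire shell is enclosed: Q_enc = -1.63e-5 C.
By Gauss's law, ∮E·dA = E·4πr² = Q_enc/ε₀.
E = |Q_enc|/(4πε₀r²) = (1.63e-5)/(4π·8.85×10^-12·(0.331)²) = 1.34×10^6 N/C.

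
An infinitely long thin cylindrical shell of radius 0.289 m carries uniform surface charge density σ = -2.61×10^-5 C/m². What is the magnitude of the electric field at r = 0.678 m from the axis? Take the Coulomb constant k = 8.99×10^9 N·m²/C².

1.26e6 N/C

Take a coaxial cylindrical Gaussian surface of radius r = 0.678 m and length L (r > 0.289 m).
The whole shell is enclosed: λ_enc = σ·2πR = (-2.61×10^-5)·2π·(0.289) = -4.739e-5 C/m.
Since E is radial and uniform over the curved surface, Φ = E·2πrL = Q_enc/ε₀ = λ_enc L/ε₀.
E = 2k|λ_enc|/r = 2(8.99×10^9)(4.739×10^-5)/(0.678) = 1.26e6 N/C.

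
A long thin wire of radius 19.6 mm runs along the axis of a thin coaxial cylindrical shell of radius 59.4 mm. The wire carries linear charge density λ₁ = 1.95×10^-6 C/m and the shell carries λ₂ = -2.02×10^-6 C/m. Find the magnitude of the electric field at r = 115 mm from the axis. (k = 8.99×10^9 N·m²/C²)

Take a coaxial cylindrical Gaussian surface of radius r = 115 mm and length L (r > 59.4 mm, enclosing both).
λ_enc = λ₁ + λ₂ = (1.95×10^-6) + (-2.02×10^-6) = -7.00×10^-8 C/m.
Gauss's law: E·2πrL = λ_enc L/ε₀.
E = 2k|λ_enc|/r = 2(8.99×10^9)(7.00e-8)/(0.115) = 1.09×10^4 N/C.

E = 1.09×10^4 N/C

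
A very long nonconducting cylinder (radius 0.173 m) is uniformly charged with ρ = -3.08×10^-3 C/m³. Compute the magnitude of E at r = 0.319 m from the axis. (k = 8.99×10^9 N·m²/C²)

Choose a coaxial cylinder of radius r = 0.319 m (arbitrary length L) as the Gaussian surface (r > 0.173 m, full cross-section enclosed).
λ_enc = ρ·πR² = (-3.08e-3)π(0.173)² = -2.896e-4 C/m.
Applying ∮E·dA = Q_enc/ε₀ with the end caps contributing no flux:
E = 2k|λ_enc|/r = 2(8.99×10^9)(2.896×10^-4)/(0.319) = 1.63e7 N/C.

|E| = 1.63×10^7 V/m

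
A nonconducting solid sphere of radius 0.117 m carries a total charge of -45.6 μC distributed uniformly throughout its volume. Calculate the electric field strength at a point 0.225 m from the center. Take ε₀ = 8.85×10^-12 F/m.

Take a concentric spherical Gaussian surface of radius r = 0.225 m (r > R, so the entire charge is enclosed).
Q_enc = -45.6 μC = -4.56×10^-5 C.
Gauss's law: E·4πr² = Q_enc/ε₀.
E = |Q_enc|/(4πε₀r²) = (4.56e-5)/(4π·8.85×10^-12·(0.225)²) = 8.10×10^6 N/C.

E = 8.10×10^6 N/C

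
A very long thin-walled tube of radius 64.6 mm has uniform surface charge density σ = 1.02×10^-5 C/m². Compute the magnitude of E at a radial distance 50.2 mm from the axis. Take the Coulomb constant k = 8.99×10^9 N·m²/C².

By cylindrical symmetry E is radial; use a coaxial Gaussian cylinder of radius 50.2 mm and length L (r < 64.6 mm, inside the shell).
All the surface charge lies outside this cylinder: Q_enc = 0, hence E = 0.

|E| = 0 N/C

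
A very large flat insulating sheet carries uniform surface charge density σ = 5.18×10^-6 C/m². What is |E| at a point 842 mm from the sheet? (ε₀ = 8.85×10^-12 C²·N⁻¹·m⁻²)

The symmetry is planar: E is normal to the sheet and the same magnitude on both sides. Take a pillbox straddling the sheet with end-cap area A.
Flux Φ = 2EA and Q_enc = σA, so 2EA = σA/ε₀ ⇒ E = |σ|/(2ε₀), independent of distance.
E = |σ|/(2ε₀) = (5.18×10^-6)/(2·8.85×10^-12) = 2.93×10^5 N/C.

|E| ≈ 2.93e5 N/C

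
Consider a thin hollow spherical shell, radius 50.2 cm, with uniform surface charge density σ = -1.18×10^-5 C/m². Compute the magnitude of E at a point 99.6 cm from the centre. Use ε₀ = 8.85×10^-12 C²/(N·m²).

E = 3.39e5 N/C

Symmetry ⇒ E = E(r) r̂. Gaussian sphere of radius r = 99.6 cm (r > 50.2 cm).
The entire shell is enclosed: Q_enc = σ·4πR² = (-1.18e-5)·4π·(0.502)² = -3.737×10^-5 C.
Since E is radial and uniform over the Gaussian sphere, Φ = E·4πr² = Q_enc/ε₀.
E = |Q_enc|/(4πε₀r²) = (3.737×10^-5)/(4π·8.85×10^-12·(0.996)²) = 3.39×10^5 N/C.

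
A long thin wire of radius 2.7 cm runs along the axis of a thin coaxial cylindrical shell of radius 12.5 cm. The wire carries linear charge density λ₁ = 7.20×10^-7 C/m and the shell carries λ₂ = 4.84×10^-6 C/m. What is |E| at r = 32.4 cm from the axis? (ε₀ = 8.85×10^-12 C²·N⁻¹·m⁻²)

Coaxial Gaussian cylinder, radius r = 32.4 cm, length L (r > 12.5 cm, enclosing both).
λ_enc = λ₁ + λ₂ = (7.20×10^-7) + (4.84e-6) = 5.56e-6 C/m.
Since E is radial and uniform over the curved surface, Φ = E·2πrL = Q_enc/ε₀ = λ_enc L/ε₀.
E = |λ_enc|/(2πε₀r) = (5.56×10^-6)/(2π·8.85×10^-12·0.324) = 3.09×10^5 N/C.

|E| = 3.09×10^5 N/C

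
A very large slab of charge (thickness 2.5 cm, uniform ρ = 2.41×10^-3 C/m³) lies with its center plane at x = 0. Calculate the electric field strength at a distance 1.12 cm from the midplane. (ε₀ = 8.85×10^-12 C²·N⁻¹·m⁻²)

3.05e6 N/C

By symmetry E is perpendicular to the slab. A Gaussian pillbox from −1.12 cm to +1.12 cm (face area A) lies entirely within the slab.
Q_enc = ρ·(2x)·A and flux = 2EA, so 2EA = 2ρxA/ε₀ ⇒ E = |ρ|x/ε₀.
E = (2.41e-3)(0.0112)/(8.85×10^-12) = 3.05e6 N/C.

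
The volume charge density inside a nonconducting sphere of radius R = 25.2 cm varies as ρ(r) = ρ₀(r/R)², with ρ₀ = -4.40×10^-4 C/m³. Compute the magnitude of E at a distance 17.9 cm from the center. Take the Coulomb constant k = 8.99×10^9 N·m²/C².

E ≈ 8.98×10^5 N/C

By spherical symmetry E is radial; choose a Gaussian sphere of radius r = 17.9 cm (r < R).
Q_enc = ∫₀^r ρ(r')·4πr'² dr' = (4πρ₀/R²) ∫₀^r r'^4 dr' = 4πρ₀ r^5/(5·R²) = -3.20×10^-6 C.
By Gauss's law, ∮E·dA = E·4πr² = Q_enc/ε₀.
E = k|Q_enc|/r² = (8.99×10^9)(3.20×10^-6)/(0.179)² = 8.98×10^5 N/C.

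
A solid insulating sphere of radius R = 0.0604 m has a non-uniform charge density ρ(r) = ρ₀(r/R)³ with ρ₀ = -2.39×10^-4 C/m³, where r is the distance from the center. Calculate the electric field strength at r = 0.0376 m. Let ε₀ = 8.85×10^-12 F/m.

Symmetry ⇒ E = E(r) r̂. Gaussian sphere of radius r = 0.0376 m (r < R).
Q_enc = ∫₀^r ρ(r')·4πr'² dr' = (4πρ₀/R³) ∫₀^r r'^5 dr' = 4πρ₀ r^6/(6·R³) = -6.419×10^-9 C.
By Gauss's law, ∮E·dA = E·4πr² = Q_enc/ε₀.
E = |Q_enc|/(4πε₀r²) = (6.419×10^-9)/(4π·8.85×10^-12·(0.0376)²) = 4.08×10^4 N/C.

|E| ≈ 4.08e4 N/C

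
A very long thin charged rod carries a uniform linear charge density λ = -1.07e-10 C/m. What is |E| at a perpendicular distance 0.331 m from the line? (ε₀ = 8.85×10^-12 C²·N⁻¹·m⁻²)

E ≈ 5.81 V/m

By cylindrical symmetry E is radial; use a coaxial Gaussian cylinder of radius 0.331 m and length L.
Q_enc = λL, so λ_enc = -1.07×10^-10 C/m.
Gauss's law: E·2πrL = λ_enc L/ε₀.
E = |λ_enc|/(2πε₀r) = (1.07e-10)/(2π·8.85×10^-12·0.331) = 5.81 N/C.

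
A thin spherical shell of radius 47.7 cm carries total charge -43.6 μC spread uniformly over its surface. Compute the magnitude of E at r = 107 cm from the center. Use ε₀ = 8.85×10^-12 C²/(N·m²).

By spherical symmetry E is radial; choose a Gaussian sphere of radius r = 107 cm (r > 47.7 cm).
The entire shell is enclosed: Q_enc = -4.36×10^-5 C.
Gauss's law: E·4πr² = Q_enc/ε₀.
E = |Q_enc|/(4πε₀r²) = (4.36×10^-5)/(4π·8.85×10^-12·(1.07)²) = 3.42×10^5 N/C.

E ≈ 3.42e5 N/C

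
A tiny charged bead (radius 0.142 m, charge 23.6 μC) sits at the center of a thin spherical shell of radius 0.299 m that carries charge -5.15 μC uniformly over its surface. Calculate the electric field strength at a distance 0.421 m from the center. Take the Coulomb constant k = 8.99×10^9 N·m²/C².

Symmetry ⇒ E = E(r) r̂. Gaussian sphere of radius r = 0.421 m (r > 0.299 m, enclosing both).
Q_enc = (23.6 μC) + (-5.15 μC) = 1.845e-5 C.
Gauss's law: E·4πr² = Q_enc/ε₀.
E = k|Q_enc|/r² = (8.99×10^9)(1.845e-5)/(0.421)² = 9.36×10^5 N/C.

|E| ≈ 9.36e5 N/C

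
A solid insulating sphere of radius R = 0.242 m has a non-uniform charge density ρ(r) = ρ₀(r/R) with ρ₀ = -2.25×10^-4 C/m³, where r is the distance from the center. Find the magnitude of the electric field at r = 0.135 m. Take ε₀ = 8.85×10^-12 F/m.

Symmetry ⇒ E = E(r) r̂. Gaussian sphere of radius r = 0.135 m (r < R).
Q_enc = ∫₀^r ρ(r')·4πr'² dr' = (4πρ₀/R) ∫₀^r r'^3 dr' = 4πρ₀ r^4/(4·R) = -9.702e-7 C.
Since E is radial and uniform over the Gaussian sphere, Φ = E·4πr² = Q_enc/ε₀.
E = |Q_enc|/(4πε₀r²) = (9.702e-7)/(4π·8.85×10^-12·(0.135)²) = 4.79×10^5 N/C.

|E| = 4.79×10^5 V/m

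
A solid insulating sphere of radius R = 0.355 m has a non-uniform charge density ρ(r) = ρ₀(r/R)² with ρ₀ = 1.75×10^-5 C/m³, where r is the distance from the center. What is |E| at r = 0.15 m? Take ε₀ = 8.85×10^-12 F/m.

|E| ≈ 1.06×10^4 V/m

Symmetry ⇒ E = E(r) r̂. Gaussian sphere of radius r = 0.15 m (r < R).
Integrate the density: Q_enc = 4π ∫₀^r ρ₀(r'/R)^2 r'² dr' = 4πρ₀ r^5/(5·R²) = 2.65e-8 C.
Applying ∮E·dA = Q_enc/ε₀ with Φ = E(4πr²):
E = |Q_enc|/(4πε₀r²) = (2.65e-8)/(4π·8.85×10^-12·(0.15)²) = 1.06e4 N/C.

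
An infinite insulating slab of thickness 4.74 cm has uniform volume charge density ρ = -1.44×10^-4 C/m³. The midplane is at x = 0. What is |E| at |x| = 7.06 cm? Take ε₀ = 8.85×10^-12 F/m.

The point |x| = 7.06 cm lies outside the slab (half-thickness 0.0237 m). A symmetric pillbox spanning the full slab encloses Q_enc = ρ·d·A.
Flux = 2EA ⇒ E = |ρ|d/(2ε₀), independent of distance outside.
E = (1.44×10^-4)(0.0474)/(2·8.85×10^-12) = 3.86×10^5 N/C.

|E| = 3.86×10^5 N/C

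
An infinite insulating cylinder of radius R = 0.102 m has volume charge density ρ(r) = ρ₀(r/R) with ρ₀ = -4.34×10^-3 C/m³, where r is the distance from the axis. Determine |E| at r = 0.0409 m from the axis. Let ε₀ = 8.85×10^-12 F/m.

Take a coaxial cylindrical Gaussian surface of radius r = 0.0409 m and length L (r < R).
λ_enc = ∫₀^r ρ(r')·2πr' dr' = (2πρ₀/R)·r^3/3 = -6.097×10^-6 C/m.
By Gauss's law (flux through the curved wall only), E·2πrL = λ_enc L/ε₀.
E = |λ_enc|/(2πε₀r) = (6.097×10^-6)/(2π·8.85×10^-12·0.0409) = 2.68e6 N/C.

|E| = 2.68e6 N/C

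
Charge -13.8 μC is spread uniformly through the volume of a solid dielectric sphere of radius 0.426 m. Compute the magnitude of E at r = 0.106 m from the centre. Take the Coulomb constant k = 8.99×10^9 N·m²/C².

E ≈ 1.70e5 N/C

By spherical symmetry E is radial; choose a Gaussian sphere of radius r = 0.106 m (r < R).
Only the charge within r is enclosed: Q_enc = Q·(r/R)³ = (-13.8 μC)·(0.106 m/0.426 m)³ = -2.126e-7 C.
Applying ∮E·dA = Q_enc/ε₀ with Φ = E(4πr²):
E = k|Q_enc|/r² = (8.99×10^9)(2.126e-7)/(0.106)² = 1.70e5 N/C.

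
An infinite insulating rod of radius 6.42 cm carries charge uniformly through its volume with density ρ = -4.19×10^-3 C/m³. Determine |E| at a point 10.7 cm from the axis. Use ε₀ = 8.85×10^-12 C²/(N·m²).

By cylindrical symmetry E is radial; use a coaxial Gaussian cylinder of radius 10.7 cm and length L (r > 6.42 cm, full cross-section enclosed).
λ_enc = ρ·πR² = (-4.19×10^-3)π(0.0642)² = -5.425×10^-5 C/m.
Gauss's law: E·2πrL = λ_enc L/ε₀.
E = |λ_enc|/(2πε₀r) = (5.425×10^-5)/(2π·8.85×10^-12·0.107) = 9.12×10^6 N/C.

E ≈ 9.12×10^6 N/C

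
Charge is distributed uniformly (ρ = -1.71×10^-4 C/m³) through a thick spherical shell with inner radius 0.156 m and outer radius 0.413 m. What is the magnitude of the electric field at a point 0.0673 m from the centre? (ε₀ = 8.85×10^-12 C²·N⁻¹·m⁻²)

E = 0 (no enclosed charge)

Symmetry ⇒ E = E(r) r̂. Gaussian sphere of radius r = 0.0673 m (r < 0.156 m, inside the empty cavity).
Q_enc = 0 (all charge lies at larger r); Gauss's law gives E = 0.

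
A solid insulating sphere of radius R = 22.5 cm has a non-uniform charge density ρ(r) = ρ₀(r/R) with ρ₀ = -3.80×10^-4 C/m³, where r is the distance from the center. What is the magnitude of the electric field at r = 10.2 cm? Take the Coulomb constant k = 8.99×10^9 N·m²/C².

4.96×10^5 N/C

Take a concentric spherical Gaussian surface of radius r = 10.2 cm (r < R).
Q_enc = ∫₀^r ρ(r')·4πr'² dr' = (4πρ₀/R) ∫₀^r r'^3 dr' = 4πρ₀ r^4/(4·R) = -5.743×10^-7 C.
Since E is radial and uniform over the Gaussian sphere, Φ = E·4πr² = Q_enc/ε₀.
E = k|Q_enc|/r² = (8.99×10^9)(5.743e-7)/(0.102)² = 4.96e5 N/C.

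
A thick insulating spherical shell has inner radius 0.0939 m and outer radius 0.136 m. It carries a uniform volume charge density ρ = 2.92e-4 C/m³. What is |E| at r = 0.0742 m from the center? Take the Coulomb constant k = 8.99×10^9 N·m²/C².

E = 0 (no enclosed charge)

Take a concentric spherical Gaussian surface of radius r = 0.0742 m (r < 0.0939 m, inside the empty cavity).
No charge is enclosed, so by Gauss's law E·4πr² = 0 ⇒ E = 0.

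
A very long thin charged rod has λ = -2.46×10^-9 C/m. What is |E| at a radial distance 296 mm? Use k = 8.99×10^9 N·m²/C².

Coaxial Gaussian cylinder, radius r = 296 mm, length L.
Q_enc = λL, so λ_enc = -2.46×10^-9 C/m.
By Gauss's law (flux through the curved wall only), E·2πrL = λ_enc L/ε₀.
E = 2k|λ_enc|/r = 2(8.99×10^9)(2.46e-9)/(0.296) = 149 N/C.

149 N/C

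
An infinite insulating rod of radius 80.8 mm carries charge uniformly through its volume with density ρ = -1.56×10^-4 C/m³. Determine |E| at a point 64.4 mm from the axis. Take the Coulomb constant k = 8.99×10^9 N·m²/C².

By cylindrical symmetry E is radial; use a coaxial Gaussian cylinder of radius 64.4 mm and length L (r < R).
Charge inside radius r per length L is ρ·πr²·L, so λ_enc = ρπr² = -2.033e-6 C/m.
By Gauss's law (flux through the curved wall only), E·2πrL = λ_enc L/ε₀.
E = 2k|λ_enc|/r = 2(8.99×10^9)(2.033×10^-6)/(0.0644) = 5.67×10^5 N/C.

E ≈ 5.67e5 N/C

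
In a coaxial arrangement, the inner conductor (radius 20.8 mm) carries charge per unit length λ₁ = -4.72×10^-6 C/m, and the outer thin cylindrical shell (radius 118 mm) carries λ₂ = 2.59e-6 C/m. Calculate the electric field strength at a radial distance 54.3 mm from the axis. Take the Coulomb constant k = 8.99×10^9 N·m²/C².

|E| ≈ 1.56×10^6 V/m

Coaxial Gaussian cylinder, radius r = 54.3 mm, length L (between the conductors, 20.8 mm < r < 118 mm).
The shell at 118 mm lies outside the Gaussian surface, so λ_enc = λ₁ = -4.72×10^-6 C/m.
By Gauss's law (flux through the curved wall only), E·2πrL = λ_enc L/ε₀.
E = 2k|λ_enc|/r = 2(8.99×10^9)(4.72e-6)/(0.0543) = 1.56×10^6 N/C.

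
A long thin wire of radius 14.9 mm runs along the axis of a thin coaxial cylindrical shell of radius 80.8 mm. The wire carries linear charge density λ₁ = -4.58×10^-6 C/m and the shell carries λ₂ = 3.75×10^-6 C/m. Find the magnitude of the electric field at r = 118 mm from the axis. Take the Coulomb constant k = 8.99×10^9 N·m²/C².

|E| ≈ 1.26e5 V/m

Choose a coaxial cylinder of radius r = 118 mm (arbitrary length L) as the Gaussian surface (r > 80.8 mm, enclosing both).
λ_enc = λ₁ + λ₂ = (-4.58×10^-6) + (3.75×10^-6) = -8.30e-7 C/m.
Applying ∮E·dA = Q_enc/ε₀ with the end caps contributing no flux:
E = 2k|λ_enc|/r = 2(8.99×10^9)(8.30e-7)/(0.118) = 1.26e5 N/C.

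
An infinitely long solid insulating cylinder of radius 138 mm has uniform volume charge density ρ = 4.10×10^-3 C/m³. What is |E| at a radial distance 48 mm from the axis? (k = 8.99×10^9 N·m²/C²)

Choose a coaxial cylinder of radius r = 48 mm (arbitrary length L) as the Gaussian surface (r < R).
Charge inside radius r per length L is ρ·πr²·L, so λ_enc = ρπr² = 2.968×10^-5 C/m.
Since E is radial and uniform over the curved surface, Φ = E·2πrL = Q_enc/ε₀ = λ_enc L/ε₀.
E = 2k|λ_enc|/r = 2(8.99×10^9)(2.968×10^-5)/(0.048) = 1.11×10^7 N/C.

E = 1.11e7 N/C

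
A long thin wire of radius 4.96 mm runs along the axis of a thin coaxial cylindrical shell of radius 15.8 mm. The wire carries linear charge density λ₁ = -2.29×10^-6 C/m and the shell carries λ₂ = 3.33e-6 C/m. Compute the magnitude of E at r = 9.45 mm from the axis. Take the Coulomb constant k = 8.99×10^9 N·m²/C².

|E| ≈ 4.36×10^6 N/C

Coaxial Gaussian cylinder, radius r = 9.45 mm, length L (between the conductors, 4.96 mm < r < 15.8 mm).
Only the inner wire is enclosed; the outer shell contributes nothing inside itself. λ_enc = λ₁ = -2.29×10^-6 C/m.
Applying ∮E·dA = Q_enc/ε₀ with the end caps contributing no flux:
E = 2k|λ_enc|/r = 2(8.99×10^9)(2.29×10^-6)/(0.00945) = 4.36×10^6 N/C.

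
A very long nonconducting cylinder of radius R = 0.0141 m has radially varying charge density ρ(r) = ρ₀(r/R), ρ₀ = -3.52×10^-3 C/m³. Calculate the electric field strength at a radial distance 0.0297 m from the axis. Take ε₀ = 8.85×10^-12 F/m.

8.87×10^5 N/C

By cylindrical symmetry E is radial; use a coaxial Gaussian cylinder of radius 0.0297 m and length L (r > R, full charge per length enclosed).
λ_enc = 2π ∫₀^R ρ₀(r'/R)^1 r' dr' = 2πρ₀R²/3 = -1.466×10^-6 C/m.
Applying ∮E·dA = Q_enc/ε₀ with the end caps contributing no flux:
E = |λ_enc|/(2πε₀r) = (1.466×10^-6)/(2π·8.85×10^-12·0.0297) = 8.87×10^5 N/C.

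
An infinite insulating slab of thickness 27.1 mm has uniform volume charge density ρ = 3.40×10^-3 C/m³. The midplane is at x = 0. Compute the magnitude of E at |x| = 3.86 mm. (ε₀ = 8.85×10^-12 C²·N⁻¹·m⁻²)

By symmetry E is perpendicular to the slab. A Gaussian pillbox from −3.86 mm to +3.86 mm (face area A) lies entirely within the slab.
Q_enc = ρ·(2x)·A and flux = 2EA, so 2EA = 2ρxA/ε₀ ⇒ E = |ρ|x/ε₀.
E = (3.40×10^-3)(0.00386)/(8.85×10^-12) = 1.48×10^6 N/C.

|E| ≈ 1.48e6 N/C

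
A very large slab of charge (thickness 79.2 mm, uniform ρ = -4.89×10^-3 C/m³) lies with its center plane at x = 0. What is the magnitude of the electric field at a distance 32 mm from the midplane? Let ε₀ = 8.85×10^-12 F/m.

By symmetry E is perpendicular to the slab. A Gaussian pillbox from −32 mm to +32 mm (face area A) lies entirely within the slab.
Q_enc = ρ·(2x)·A and flux = 2EA, so 2EA = 2ρxA/ε₀ ⇒ E = |ρ|x/ε₀.
E = (4.89×10^-3)(0.032)/(8.85×10^-12) = 1.77×10^7 N/C.

|E| ≈ 1.77×10^7 N/C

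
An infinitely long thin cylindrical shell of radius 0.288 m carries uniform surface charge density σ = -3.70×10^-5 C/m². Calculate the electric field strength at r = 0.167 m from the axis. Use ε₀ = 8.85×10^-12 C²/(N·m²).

By cylindrical symmetry E is radial; use a coaxial Gaussian cylinder of radius 0.167 m and length L (r < 0.288 m, inside the shell).
No charge is enclosed, so Gauss's law gives E·2πrL = 0 ⇒ E = 0.

E = 0 (no enclosed charge)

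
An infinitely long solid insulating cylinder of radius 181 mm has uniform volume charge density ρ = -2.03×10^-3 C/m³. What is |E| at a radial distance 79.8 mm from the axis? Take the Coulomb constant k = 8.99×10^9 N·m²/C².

Choose a coaxial cylinder of radius r = 79.8 mm (arbitrary length L) as the Gaussian surface (r < R).
Enclosed charge per unit length: λ_enc = ρ·πr² = (-2.03×10^-3)π(0.0798)² = -4.061e-5 C/m.
By Gauss's law (flux through the curved wall only), E·2πrL = λ_enc L/ε₀.
E = 2k|λ_enc|/r = 2(8.99×10^9)(4.061×10^-5)/(0.0798) = 9.15e6 N/C.

|E| ≈ 9.15×10^6 N/C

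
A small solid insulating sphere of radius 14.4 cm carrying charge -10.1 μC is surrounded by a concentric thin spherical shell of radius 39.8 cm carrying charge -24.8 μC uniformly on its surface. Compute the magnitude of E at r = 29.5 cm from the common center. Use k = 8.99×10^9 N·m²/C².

|E| ≈ 1.04e6 V/m

Symmetry ⇒ E = E(r) r̂. Gaussian sphere of radius r = 29.5 cm (between the bodies, 14.4 cm < r < 39.8 cm).
Only the inner charge is enclosed; the outer shell contributes nothing inside itself. Q_enc = -10.1 μC = -1.01e-5 C.
Since E is radial and uniform over the Gaussian sphere, Φ = E·4πr² = Q_enc/ε₀.
E = k|Q_enc|/r² = (8.99×10^9)(1.01×10^-5)/(0.295)² = 1.04×10^6 N/C.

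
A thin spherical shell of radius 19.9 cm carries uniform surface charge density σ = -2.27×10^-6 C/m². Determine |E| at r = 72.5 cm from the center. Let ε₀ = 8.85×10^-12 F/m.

E = 1.93e4 V/m

By spherical symmetry E is radial; choose a Gaussian sphere of radius r = 72.5 cm (r > 19.9 cm).
The entire shell is enclosed: Q_enc = σ·4πR² = (-2.27e-6)·4π·(0.199)² = -1.13×10^-6 C.
Applying ∮E·dA = Q_enc/ε₀ with Φ = E(4πr²):
E = |Q_enc|/(4πε₀r²) = (1.13e-6)/(4π·8.85×10^-12·(0.725)²) = 1.93×10^4 N/C.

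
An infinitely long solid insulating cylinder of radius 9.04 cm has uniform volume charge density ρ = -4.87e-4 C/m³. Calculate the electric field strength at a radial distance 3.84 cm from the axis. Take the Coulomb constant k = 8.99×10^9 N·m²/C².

1.06×10^6 V/m

By cylindrical symmetry E is radial; use a coaxial Gaussian cylinder of radius 3.84 cm and length L (r < R).
Enclosed charge per unit length: λ_enc = ρ·πr² = (-4.87×10^-4)π(0.0384)² = -2.256e-6 C/m.
Gauss's law: E·2πrL = λ_enc L/ε₀.
E = 2k|λ_enc|/r = 2(8.99×10^9)(2.256e-6)/(0.0384) = 1.06e6 N/C.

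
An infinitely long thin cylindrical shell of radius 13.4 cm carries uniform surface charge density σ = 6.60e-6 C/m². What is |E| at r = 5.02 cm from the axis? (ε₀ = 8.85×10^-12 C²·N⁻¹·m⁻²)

E = 0

Coaxial Gaussian cylinder, radius r = 5.02 cm, length L (r < 13.4 cm, inside the shell).
No charge is enclosed, so Gauss's law gives E·2πrL = 0 ⇒ E = 0.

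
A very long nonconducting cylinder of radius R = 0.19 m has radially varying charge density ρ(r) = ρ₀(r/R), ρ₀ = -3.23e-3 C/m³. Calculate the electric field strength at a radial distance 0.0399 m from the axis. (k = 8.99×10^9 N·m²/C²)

Coaxial Gaussian cylinder, radius r = 0.0399 m, length L (r < R).
Integrating ρ over the cross-section to radius r: λ_enc = (2πρ₀/R) ∫₀^r r'^2 dr' = 2πρ₀ r^3/(3·R) = -2.262e-6 C/m.
Since E is radial and uniform over the curved surface, Φ = E·2πrL = Q_enc/ε₀ = λ_enc L/ε₀.
E = 2k|λ_enc|/r = 2(8.99×10^9)(2.262e-6)/(0.0399) = 1.02×10^6 N/C.

1.02×10^6 N/C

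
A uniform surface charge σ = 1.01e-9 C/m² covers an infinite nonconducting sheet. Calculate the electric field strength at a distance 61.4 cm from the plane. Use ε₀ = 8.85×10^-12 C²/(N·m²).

|E| ≈ 57.1 N/C

The symmetry is planar: E is normal to the sheet and the same magnitude on both sides. Take a pillbox straddling the sheet with end-cap area A.
Only the two end caps contribute flux: Φ = 2EA. With Q_enc = σA, Gauss's law gives E = |σ|/(2ε₀).
E = |σ|/(2ε₀) = (1.01×10^-9)/(2·8.85×10^-12) = 57.1 N/C.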